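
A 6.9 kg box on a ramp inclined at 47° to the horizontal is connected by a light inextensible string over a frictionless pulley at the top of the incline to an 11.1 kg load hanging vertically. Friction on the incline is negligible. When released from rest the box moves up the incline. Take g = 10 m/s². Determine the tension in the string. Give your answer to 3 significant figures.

For the box on the incline: the weight component along the slope is m₁g sin 47° = 6.9 × 10 × 0.7314 = 50.467 N and the normal force is N = m₁g cos 47° = 47.058 N.
Newton's second law for the box (up-slope positive): T − 50.467 = 6.9 a. For the hanging load (downward positive): 11.1 × 10 − T = 11.1 a.
Adding the two equations eliminates T: 60.533 = 18 a, so a = 3.3629 m/s².
Then from the hanging load's equation, T = 11.1 × (10 − 3.3629) = 73.672 N.

73.7 N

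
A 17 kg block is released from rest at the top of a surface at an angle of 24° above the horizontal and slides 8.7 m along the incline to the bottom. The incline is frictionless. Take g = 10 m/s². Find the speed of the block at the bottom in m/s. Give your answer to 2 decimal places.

The weight component along the incline is mg sin 24° = 69.145 N and the normal force is N = mg cos 24° = 155.303 N.
With no friction, a = g sin 24° = 4.0674 m/s².
Starting from rest over a distance of 8.7 m, v² = 2aL = 2 × 4.0674 × 8.7 = 70.7728, so v = 8.4127 m/s.

8.41 m/s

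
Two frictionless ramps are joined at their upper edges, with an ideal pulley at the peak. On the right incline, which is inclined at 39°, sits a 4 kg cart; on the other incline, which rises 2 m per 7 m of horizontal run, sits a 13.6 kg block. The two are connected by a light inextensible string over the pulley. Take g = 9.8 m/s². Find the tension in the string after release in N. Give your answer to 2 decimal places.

27.38 N

Resolve each weight along its own incline: the 4 kg mass has component 4 × 9.8 × sin 39° = 24.669 N down its slope, and the 13.6 kg mass has 13.6 × 9.8 × sin 15.95° = 36.615 N down its slope.
The 13.6 kg side's 36.615 N exceeds the other side's 24.669 N, so that mass slides down and the 4 kg mass slides up. Taking that direction as positive, Newton's second law for the whole system gives 36.615 − 24.669 = (4 + 13.6) a, so a = 11.946 / 17.6 = 0.6787 m/s².
For the 4 kg mass (up-slope positive): T − 24.669 = 4 × 0.6787, so T = 27.384 N.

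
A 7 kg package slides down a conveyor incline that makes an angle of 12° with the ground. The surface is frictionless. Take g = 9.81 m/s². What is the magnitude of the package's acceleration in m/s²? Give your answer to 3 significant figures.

2.04 m/s²

Resolving the weight along the incline: the component pulling the package down the slope is mg sin 12° = 7 × 9.81 × 0.2079 = 14.276 N, and the normal force is N = mg cos 12° = 7 × 9.81 × 0.9781 = 67.166 N.
With no friction the net force along the incline is 14.276 N, so a = g sin 12° = 14.276 / 7 = 2.0394 m/s².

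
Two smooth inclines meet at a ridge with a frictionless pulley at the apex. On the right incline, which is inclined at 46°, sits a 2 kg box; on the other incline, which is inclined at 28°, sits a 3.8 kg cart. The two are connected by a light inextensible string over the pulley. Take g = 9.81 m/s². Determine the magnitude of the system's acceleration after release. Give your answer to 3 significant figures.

Resolve each weight along its own incline: the 2 kg mass has component 2 × 9.81 × sin 46° = 14.113 N down its slope, and the 3.8 kg mass has 3.8 × 9.81 × sin 28° = 17.501 N down its slope.
The 3.8 kg side's 17.501 N exceeds the other side's 14.113 N, so that mass slides down and the 2 kg mass slides up. Taking that direction as positive, Newton's second law for the whole system gives 17.501 − 14.113 = (2 + 3.8) a, so a = 3.388 / 5.8 = 0.5841 m/s².

0.584 m/s²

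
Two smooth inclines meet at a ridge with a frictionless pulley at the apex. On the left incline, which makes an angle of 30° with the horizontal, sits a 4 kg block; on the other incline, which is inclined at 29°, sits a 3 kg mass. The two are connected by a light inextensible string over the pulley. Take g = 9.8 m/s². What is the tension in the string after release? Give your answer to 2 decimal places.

16.54 N

Resolve each weight along its own incline: the 4 kg mass has component 4 × 9.8 × sin 30° = 19.600 N down its slope, and the 3 kg mass has 3 × 9.8 × sin 29° = 14.253 N down its slope.
The 4 kg side's 19.600 N exceeds the other side's 14.253 N, so that mass slides down and the 3 kg mass slides up. Taking that direction as positive, Newton's second law for the whole system gives 19.600 − 14.253 = (4 + 3) a, so a = 5.347 / 7 = 0.7639 m/s².
For the 3 kg mass (up-slope positive): T − 14.253 = 3 × 0.7639, so T = 16.545 N.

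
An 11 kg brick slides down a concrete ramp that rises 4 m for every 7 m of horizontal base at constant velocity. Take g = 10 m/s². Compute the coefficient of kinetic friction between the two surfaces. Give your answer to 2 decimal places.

At constant velocity the net force along the incline is zero: mg sin 29.74° = μ mg cos 29.74°.
So μ = tan 29.74° = 0.4961 / 0.8682 = 0.5714.

0.57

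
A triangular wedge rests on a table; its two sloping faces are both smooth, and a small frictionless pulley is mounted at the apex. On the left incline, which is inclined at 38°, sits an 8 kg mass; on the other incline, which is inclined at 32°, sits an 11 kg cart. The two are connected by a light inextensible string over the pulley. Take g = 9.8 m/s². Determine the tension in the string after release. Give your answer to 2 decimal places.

Resolve each weight along its own incline: the 8 kg mass has component 8 × 9.8 × sin 38° = 48.268 N down its slope, and the 11 kg mass has 11 × 9.8 × sin 32° = 57.125 N down its slope.
The 11 kg side's 57.125 N exceeds the other side's 48.268 N, so that mass slides down and the 8 kg mass slides up. Taking that direction as positive, Newton's second law for the whole system gives 57.125 − 48.268 = (8 + 11) a, so a = 8.857 / 19 = 0.4662 m/s².
For the 8 kg mass (up-slope positive): T − 48.268 = 8 × 0.4662, so T = 51.998 N.

52.00 N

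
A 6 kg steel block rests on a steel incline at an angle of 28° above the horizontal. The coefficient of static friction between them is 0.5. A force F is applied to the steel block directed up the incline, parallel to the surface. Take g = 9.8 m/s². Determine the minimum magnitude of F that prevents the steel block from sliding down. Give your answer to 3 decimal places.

1.646 N

The normal force is N = mg cos 28° = 51.917 N. With F at its minimum the steel block is on the verge of sliding down, so static friction is at its maximum μ_s N = 0.5 × 51.917 = 25.959 N and acts up the slope.
Equilibrium along the incline: F + μ_s N = mg sin 28°, so F = 27.605 − 25.959 = 1.646 N.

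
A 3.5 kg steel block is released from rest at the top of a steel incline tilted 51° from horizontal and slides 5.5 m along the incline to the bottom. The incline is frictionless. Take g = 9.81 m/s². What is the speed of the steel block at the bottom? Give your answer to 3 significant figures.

The weight component along the incline is mg sin 51° = 26.683 N and the normal force is N = mg cos 51° = 21.608 N.
With no friction, a = g sin 51° = 7.6238 m/s².
Starting from rest over a distance of 5.5 m, v² = 2aL = 2 × 7.6238 × 5.5 = 83.8618, so v = 9.1576 m/s.

9.16 m/s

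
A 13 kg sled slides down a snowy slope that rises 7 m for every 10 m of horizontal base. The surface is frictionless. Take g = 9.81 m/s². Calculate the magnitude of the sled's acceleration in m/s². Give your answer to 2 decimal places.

Resolving the weight along the incline: the component pulling the sled down the slope is mg sin 34.99° = 13 × 9.81 × 0.5735 = 73.138 N, and the normal force is N = mg cos 34.99° = 13 × 9.81 × 0.8192 = 104.473 N.
With no friction the net force along the incline is 73.138 N, so a = g sin 34.99° = 73.138 / 13 = 5.6260 m/s².

5.63 m/s²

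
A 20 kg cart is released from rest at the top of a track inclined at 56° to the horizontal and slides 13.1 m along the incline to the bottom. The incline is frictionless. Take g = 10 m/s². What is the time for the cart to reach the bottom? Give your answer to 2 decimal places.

The weight component along the incline is mg sin 56° = 165.808 N and the normal force is N = mg cos 56° = 111.839 N.
With no friction, a = g sin 56° = 8.2904 m/s².
Starting from rest, L = ½at², so t = √(2L/a) = √(2 × 13.1 / 8.2904) = 1.7777 s.

1.78 s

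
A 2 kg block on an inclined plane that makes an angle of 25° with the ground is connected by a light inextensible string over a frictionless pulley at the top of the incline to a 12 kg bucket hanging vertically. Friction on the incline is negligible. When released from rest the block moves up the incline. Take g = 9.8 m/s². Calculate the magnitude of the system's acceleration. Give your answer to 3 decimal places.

For the block on the incline: the weight component along the slope is m₁g sin 25° = 2 × 9.8 × 0.4226 = 8.283 N and the normal force is N = m₁g cos 25° = 17.764 N.
Newton's second law for the block (up-slope positive): T − 8.283 = 2 a. For the hanging bucket (downward positive): 12 × 9.8 − T = 12 a.
Adding the two equations eliminates T: 109.317 = 14 a, so a = 7.8084 m/s².

7.808 m/s²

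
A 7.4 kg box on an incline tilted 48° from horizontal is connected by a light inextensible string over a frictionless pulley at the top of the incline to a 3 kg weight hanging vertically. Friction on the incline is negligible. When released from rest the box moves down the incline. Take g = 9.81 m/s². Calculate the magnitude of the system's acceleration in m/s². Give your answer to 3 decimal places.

2.357 m/s²

For the box on the incline: the weight component along the slope is m₁g sin 48° = 7.4 × 9.81 × 0.7431 = 53.945 N and the normal force is N = m₁g cos 48° = 48.575 N.
Newton's second law for the box (down-slope positive): 53.945 − T = 7.4 a. For the hanging weight (upward positive): T − 3 × 9.81 = 3 a.
Adding the two equations eliminates T: 24.515 = 10.4 a, so a = 2.3572 m/s².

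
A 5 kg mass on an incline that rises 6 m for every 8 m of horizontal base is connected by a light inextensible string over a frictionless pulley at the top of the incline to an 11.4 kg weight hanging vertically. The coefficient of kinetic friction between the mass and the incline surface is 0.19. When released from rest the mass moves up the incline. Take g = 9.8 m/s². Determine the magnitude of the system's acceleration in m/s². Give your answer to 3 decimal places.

4.565 m/s²

For the mass on the incline: the weight component along the slope is m₁g sin 36.87° = 5 × 9.8 × 0.6000 = 29.400 N and the normal force is N = m₁g cos 36.87° = 39.200 N.
Kinetic friction opposes the mass's motion up the incline: f = μN = 0.19 × 39.200 = 7.448 N acting down the slope.
Newton's second law for the mass (up-slope positive): T − 29.400 − 7.448 = 5 a. For the hanging weight (downward positive): 11.4 × 9.8 − T = 11.4 a.
Adding the two equations eliminates T: 74.872 = 16.4 a, so a = 4.5654 m/s².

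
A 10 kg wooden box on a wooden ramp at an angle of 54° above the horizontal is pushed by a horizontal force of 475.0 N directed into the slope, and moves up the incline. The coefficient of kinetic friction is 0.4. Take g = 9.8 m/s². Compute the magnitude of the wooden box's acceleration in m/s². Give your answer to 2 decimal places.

The horizontal push has components F cos 54° = 475.0 × 0.5878 = 279.205 N up the incline and F sin 54° = 475.0 × 0.8090 = 384.275 N pressing into the surface.
The normal force is therefore N = mg cos 54° + F sin 54° = 57.604 + 384.275 = 441.879 N, and kinetic friction down the slope is μN = 0.4 × 441.879 = 176.752 N.
Along the incline: F cos 54° − mg sin 54° − μN = ma, so 279.205 − 79.282 − 176.752 = 10 a, giving a = 2.3171 m/s².

2.32 m/s²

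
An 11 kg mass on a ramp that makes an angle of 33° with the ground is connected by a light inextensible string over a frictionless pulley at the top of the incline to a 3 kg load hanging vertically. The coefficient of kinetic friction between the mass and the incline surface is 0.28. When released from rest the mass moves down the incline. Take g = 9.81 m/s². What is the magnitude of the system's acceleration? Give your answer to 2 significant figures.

0.29 m/s²

For the mass on the incline: the weight component along the slope is m₁g sin 33° = 11 × 9.81 × 0.5446 = 58.768 N and the normal force is N = m₁g cos 33° = 90.501 N.
Kinetic friction opposes the mass's motion down the incline: f = μN = 0.28 × 90.501 = 25.340 N acting up the slope.
Newton's second law for the mass (down-slope positive): 58.768 − 25.340 − T = 11 a. For the hanging load (upward positive): T − 3 × 9.81 = 3 a.
Adding the two equations eliminates T: 3.998 = 14 a, so a = 0.2856 m/s².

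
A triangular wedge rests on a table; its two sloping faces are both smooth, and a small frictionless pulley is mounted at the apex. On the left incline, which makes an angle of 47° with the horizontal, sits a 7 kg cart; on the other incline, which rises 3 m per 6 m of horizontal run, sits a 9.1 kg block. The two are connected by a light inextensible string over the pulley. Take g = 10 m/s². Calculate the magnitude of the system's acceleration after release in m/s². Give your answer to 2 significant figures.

0.65 m/s²

Resolve each weight along its own incline: the 7 kg mass has component 7 × 10 × sin 47° = 51.195 N down its slope, and the 9.1 kg mass has 9.1 × 10 × sin 26.57° = 40.696 N down its slope.
The 7 kg side's 51.195 N exceeds the other side's 40.696 N, so that mass slides down and the 9.1 kg mass slides up. Taking that direction as positive, Newton's second law for the whole system gives 51.195 − 40.696 = (7 + 9.1) a, so a = 10.499 / 16.1 = 0.6521 m/s².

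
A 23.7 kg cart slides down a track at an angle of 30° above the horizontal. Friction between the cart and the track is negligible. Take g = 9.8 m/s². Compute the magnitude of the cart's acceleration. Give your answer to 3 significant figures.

Resolving the weight along the incline: the component pulling the cart down the slope is mg sin 30° = 23.7 × 9.8 × 0.5000 = 116.130 N, and the normal force is N = mg cos 30° = 23.7 × 9.8 × 0.8660 = 201.137 N.
With no friction the net force along the incline is 116.130 N, so a = g sin 30° = 116.130 / 23.7 = 4.9000 m/s².

4.90 m/s²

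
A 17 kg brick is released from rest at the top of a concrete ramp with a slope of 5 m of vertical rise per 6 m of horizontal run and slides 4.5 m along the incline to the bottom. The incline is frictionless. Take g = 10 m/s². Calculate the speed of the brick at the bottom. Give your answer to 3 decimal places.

The weight component along the incline is mg sin 39.81° = 108.831 N and the normal force is N = mg cos 39.81° = 130.598 N.
With no friction, a = g sin 39.81° = 6.4018 m/s².
Starting from rest over a distance of 4.5 m, v² = 2aL = 2 × 6.4018 × 4.5 = 57.6162, so v = 7.5905 m/s.

7.591 m/s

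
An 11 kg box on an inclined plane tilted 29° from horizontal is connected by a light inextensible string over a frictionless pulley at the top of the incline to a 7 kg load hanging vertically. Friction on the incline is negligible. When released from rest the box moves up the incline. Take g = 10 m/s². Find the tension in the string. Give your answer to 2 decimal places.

63.52 N

For the box on the incline: the weight component along the slope is m₁g sin 29° = 11 × 10 × 0.4848 = 53.328 N and the normal force is N = m₁g cos 29° = 96.208 N.
Newton's second law for the box (up-slope positive): T − 53.328 = 11 a. For the hanging load (downward positive): 7 × 10 − T = 7 a.
Adding the two equations eliminates T: 16.672 = 18 a, so a = 0.9262 m/s².
Then from the hanging load's equation, T = 7 × (10 − 0.9262) = 63.517 N.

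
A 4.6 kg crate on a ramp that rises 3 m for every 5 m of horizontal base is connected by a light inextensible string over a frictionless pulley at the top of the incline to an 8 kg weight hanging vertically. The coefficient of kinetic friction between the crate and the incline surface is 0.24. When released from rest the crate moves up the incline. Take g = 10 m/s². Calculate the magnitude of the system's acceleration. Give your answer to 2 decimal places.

For the crate on the incline: the weight component along the slope is m₁g sin 30.96° = 4.6 × 10 × 0.5145 = 23.667 N and the normal force is N = m₁g cos 30.96° = 39.445 N.
Kinetic friction opposes the crate's motion up the incline: f = μN = 0.24 × 39.445 = 9.467 N acting down the slope.
Newton's second law for the crate (up-slope positive): T − 23.667 − 9.467 = 4.6 a. For the hanging weight (downward positive): 8 × 10 − T = 8 a.
Adding the two equations eliminates T: 46.866 = 12.6 a, so a = 3.7195 m/s².

3.72 m/s²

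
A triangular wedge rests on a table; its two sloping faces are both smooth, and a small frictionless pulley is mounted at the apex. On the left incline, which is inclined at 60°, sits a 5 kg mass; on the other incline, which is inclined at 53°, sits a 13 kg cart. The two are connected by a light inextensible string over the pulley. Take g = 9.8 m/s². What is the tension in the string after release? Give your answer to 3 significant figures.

Resolve each weight along its own incline: the 5 kg mass has component 5 × 9.8 × sin 60° = 42.435 N down its slope, and the 13 kg mass has 13 × 9.8 × sin 53° = 101.746 N down its slope.
The 13 kg side's 101.746 N exceeds the other side's 42.435 N, so that mass slides down and the 5 kg mass slides up. Taking that direction as positive, Newton's second law for the whole system gives 101.746 − 42.435 = (5 + 13) a, so a = 59.311 / 18 = 3.2951 m/s².
For the 5 kg mass (up-slope positive): T − 42.435 = 5 × 3.2951, so T = 58.910 N.

58.9 N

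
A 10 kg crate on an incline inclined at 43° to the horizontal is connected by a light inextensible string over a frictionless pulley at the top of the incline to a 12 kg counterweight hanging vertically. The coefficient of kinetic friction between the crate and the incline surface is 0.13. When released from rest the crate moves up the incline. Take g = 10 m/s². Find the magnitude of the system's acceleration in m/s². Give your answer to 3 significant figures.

For the crate on the incline: the weight component along the slope is m₁g sin 43° = 10 × 10 × 0.6820 = 68.200 N and the normal force is N = m₁g cos 43° = 73.135 N.
Kinetic friction opposes the crate's motion up the incline: f = μN = 0.13 × 73.135 = 9.508 N acting down the slope.
Newton's second law for the crate (up-slope positive): T − 68.200 − 9.508 = 10 a. For the hanging counterweight (downward positive): 12 × 10 − T = 12 a.
Adding the two equations eliminates T: 42.292 = 22 a, so a = 1.9224 m/s².

1.92 m/s²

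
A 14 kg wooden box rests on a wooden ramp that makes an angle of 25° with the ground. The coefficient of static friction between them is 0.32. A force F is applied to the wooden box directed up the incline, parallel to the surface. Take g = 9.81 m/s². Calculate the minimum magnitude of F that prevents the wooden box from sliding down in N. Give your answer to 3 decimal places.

The normal force is N = mg cos 25° = 124.472 N. With F at its minimum the wooden box is on the verge of sliding down, so static friction is at its maximum μ_s N = 0.32 × 124.472 = 39.831 N and acts up the slope.
Equilibrium along the incline: F + μ_s N = mg sin 25°, so F = 58.042 − 39.831 = 18.211 N.

18.211 N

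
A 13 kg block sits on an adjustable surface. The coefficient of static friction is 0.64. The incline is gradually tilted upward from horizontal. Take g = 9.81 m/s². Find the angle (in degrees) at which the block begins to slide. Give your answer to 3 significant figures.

32.6°

At the threshold of sliding, static friction is at its maximum μ_s N and exactly balances the weight component along the incline: mg sin θ = μ_s mg cos θ.
Hence tan θ = μ_s = 0.64, so θ = arctan(0.64) = 32.6192°.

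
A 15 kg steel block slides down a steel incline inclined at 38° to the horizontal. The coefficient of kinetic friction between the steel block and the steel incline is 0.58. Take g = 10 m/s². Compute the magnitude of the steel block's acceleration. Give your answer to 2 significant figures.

Resolving the weight along the incline: the component pulling the steel block down the slope is mg sin 38° = 15 × 10 × 0.6157 = 92.355 N, and the normal force is N = mg cos 38° = 15 × 10 × 0.7880 = 118.200 N.
Kinetic friction acts up the slope with magnitude f = μN = 0.58 × 118.200 = 68.556 N.
Net force along the incline is 92.355 − 68.556 = 23.799 N, so a = 23.799 / 15 = 1.5866 m/s².

1.6 m/s²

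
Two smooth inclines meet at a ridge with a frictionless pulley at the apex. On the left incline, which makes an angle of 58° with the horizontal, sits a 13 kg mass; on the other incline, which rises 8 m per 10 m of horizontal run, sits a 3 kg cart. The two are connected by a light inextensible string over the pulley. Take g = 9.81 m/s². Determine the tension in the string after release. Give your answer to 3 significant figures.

35.2 N

Resolve each weight along its own incline: the 13 kg mass has component 13 × 9.81 × sin 58° = 108.152 N down its slope, and the 3 kg mass has 3 × 9.81 × sin 38.66° = 18.385 N down its slope.
The 13 kg side's 108.152 N exceeds the other side's 18.385 N, so that mass slides down and the 3 kg mass slides up. Taking that direction as positive, Newton's second law for the whole system gives 108.152 − 18.385 = (13 + 3) a, so a = 89.767 / 16 = 5.6104 m/s².
For the 3 kg mass (up-slope positive): T − 18.385 = 3 × 5.6104, so T = 35.216 N.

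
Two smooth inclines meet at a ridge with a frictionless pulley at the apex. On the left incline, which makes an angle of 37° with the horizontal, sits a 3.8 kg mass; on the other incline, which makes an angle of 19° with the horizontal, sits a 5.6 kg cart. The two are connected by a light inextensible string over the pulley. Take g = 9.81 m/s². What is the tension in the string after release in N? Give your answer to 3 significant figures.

Resolve each weight along its own incline: the 3.8 kg mass has component 3.8 × 9.81 × sin 37° = 22.434 N down its slope, and the 5.6 kg mass has 5.6 × 9.81 × sin 19° = 17.885 N down its slope.
The 3.8 kg side's 22.434 N exceeds the other side's 17.885 N, so that mass slides down and the 5.6 kg mass slides up. Taking that direction as positive, Newton's second law for the whole system gives 22.434 − 17.885 = (3.8 + 5.6) a, so a = 4.549 / 9.4 = 0.4839 m/s².
For the 5.6 kg mass (up-slope positive): T − 17.885 = 5.6 × 0.4839, so T = 20.595 N.

20.6 N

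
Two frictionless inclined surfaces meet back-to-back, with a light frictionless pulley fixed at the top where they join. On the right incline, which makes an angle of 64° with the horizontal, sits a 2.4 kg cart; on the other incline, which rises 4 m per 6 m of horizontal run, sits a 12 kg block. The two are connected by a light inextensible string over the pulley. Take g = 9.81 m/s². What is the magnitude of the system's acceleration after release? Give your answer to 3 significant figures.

3.07 m/s²

Resolve each weight along its own incline: the 2.4 kg mass has component 2.4 × 9.81 × sin 64° = 21.161 N down its slope, and the 12 kg mass has 12 × 9.81 × sin 33.69° = 65.299 N down its slope.
The 12 kg side's 65.299 N exceeds the other side's 21.161 N, so that mass slides down and the 2.4 kg mass slides up. Taking that direction as positive, Newton's second law for the whole system gives 65.299 − 21.161 = (2.4 + 12) a, so a = 44.138 / 14.4 = 3.0651 m/s².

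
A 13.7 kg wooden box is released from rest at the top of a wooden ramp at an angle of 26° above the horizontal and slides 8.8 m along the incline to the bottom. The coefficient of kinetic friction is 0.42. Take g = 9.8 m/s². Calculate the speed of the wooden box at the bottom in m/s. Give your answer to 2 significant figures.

The weight component along the incline is mg sin 26° = 58.856 N and the normal force is N = mg cos 26° = 120.672 N.
Friction up the slope is f = μN = 0.42 × 120.672 = 50.682 N, so the net downslope force is 58.856 − 50.682 = 8.174 N and a = 8.174 / 13.7 = 0.5966 m/s².
Starting from rest over a distance of 8.8 m, v² = 2aL = 2 × 0.5966 × 8.8 = 10.5002, so v = 3.2404 m/s.

3.2 m/s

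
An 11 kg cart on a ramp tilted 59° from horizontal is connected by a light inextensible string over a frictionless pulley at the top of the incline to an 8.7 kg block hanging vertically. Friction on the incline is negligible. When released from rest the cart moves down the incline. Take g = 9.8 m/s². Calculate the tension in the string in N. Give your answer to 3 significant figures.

88.4 N

For the cart on the incline: the weight component along the slope is m₁g sin 59° = 11 × 9.8 × 0.8572 = 92.406 N and the normal force is N = m₁g cos 59° = 55.521 N.
Newton's second law for the cart (down-slope positive): 92.406 − T = 11 a. For the hanging block (upward positive): T − 8.7 × 9.8 = 8.7 a.
Adding the two equations eliminates T: 7.146 = 19.7 a, so a = 0.3627 m/s².
Then from the hanging block's equation, T = 8.7 × (9.8 + 0.3627) = 88.415 N.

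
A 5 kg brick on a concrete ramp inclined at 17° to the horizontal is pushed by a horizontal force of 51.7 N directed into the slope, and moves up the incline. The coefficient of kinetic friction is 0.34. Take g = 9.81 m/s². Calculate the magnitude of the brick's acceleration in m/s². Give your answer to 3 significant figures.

The horizontal push has components F cos 17° = 51.7 × 0.9563 = 49.441 N up the incline and F sin 17° = 51.7 × 0.2924 = 15.117 N pressing into the surface.
The normal force is therefore N = mg cos 17° + F sin 17° = 46.907 + 15.117 = 62.024 N, and kinetic friction down the slope is μN = 0.34 × 62.024 = 21.088 N.
Along the incline: F cos 17° − mg sin 17° − μN = ma, so 49.441 − 14.342 − 21.088 = 5 a, giving a = 2.8022 m/s².

2.80 m/s²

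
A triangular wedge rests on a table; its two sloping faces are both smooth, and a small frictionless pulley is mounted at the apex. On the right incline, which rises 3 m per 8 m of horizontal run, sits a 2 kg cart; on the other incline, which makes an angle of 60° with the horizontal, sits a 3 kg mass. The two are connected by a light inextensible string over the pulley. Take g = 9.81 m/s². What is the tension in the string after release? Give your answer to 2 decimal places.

14.33 N

Resolve each weight along its own incline: the 2 kg mass has component 2 × 9.81 × sin 20.56° = 6.889 N down its slope, and the 3 kg mass has 3 × 9.81 × sin 60° = 25.487 N down its slope.
The 3 kg side's 25.487 N exceeds the other side's 6.889 N, so that mass slides down and the 2 kg mass slides up. Taking that direction as positive, Newton's second law for the whole system gives 25.487 − 6.889 = (2 + 3) a, so a = 18.598 / 5 = 3.7196 m/s².
For the 2 kg mass (up-slope positive): T − 6.889 = 2 × 3.7196, so T = 14.328 N.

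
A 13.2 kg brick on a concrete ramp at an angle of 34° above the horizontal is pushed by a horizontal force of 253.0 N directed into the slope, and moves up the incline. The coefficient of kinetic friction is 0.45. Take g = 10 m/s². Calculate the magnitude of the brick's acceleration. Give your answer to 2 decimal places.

1.74 m/s²

The horizontal push has components F cos 34° = 253.0 × 0.8290 = 209.737 N up the incline and F sin 34° = 253.0 × 0.5592 = 141.478 N pressing into the surface.
The normal force is therefore N = mg cos 34° + F sin 34° = 109.428 + 141.478 = 250.906 N, and kinetic friction down the slope is μN = 0.45 × 250.906 = 112.908 N.
Along the incline: F cos 34° − mg sin 34° − μN = ma, so 209.737 − 73.814 − 112.908 = 13.2 a, giving a = 1.7436 m/s².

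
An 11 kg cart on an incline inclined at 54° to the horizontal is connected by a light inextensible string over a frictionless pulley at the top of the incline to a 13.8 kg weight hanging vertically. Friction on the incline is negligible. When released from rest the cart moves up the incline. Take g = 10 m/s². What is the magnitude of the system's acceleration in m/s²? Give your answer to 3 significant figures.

For the cart on the incline: the weight component along the slope is m₁g sin 54° = 11 × 10 × 0.8090 = 88.990 N and the normal force is N = m₁g cos 54° = 64.656 N.
Newton's second law for the cart (up-slope positive): T − 88.990 = 11 a. For the hanging weight (downward positive): 13.8 × 10 − T = 13.8 a.
Adding the two equations eliminates T: 49.010 = 24.8 a, so a = 1.9762 m/s².

1.98 m/s²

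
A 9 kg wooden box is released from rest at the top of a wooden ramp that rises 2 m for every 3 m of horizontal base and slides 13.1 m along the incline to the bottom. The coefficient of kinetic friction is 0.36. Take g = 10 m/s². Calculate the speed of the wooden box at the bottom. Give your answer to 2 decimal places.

The weight component along the incline is mg sin 33.69° = 49.923 N and the normal force is N = mg cos 33.69° = 74.885 N.
Friction up the slope is f = μN = 0.36 × 74.885 = 26.959 N, so the net downslope force is 49.923 − 26.959 = 22.964 N and a = 22.964 / 9 = 2.5516 m/s².
Starting from rest over a distance of 13.1 m, v² = 2aL = 2 × 2.5516 × 13.1 = 66.8519, so v = 8.1763 m/s.

8.18 m/s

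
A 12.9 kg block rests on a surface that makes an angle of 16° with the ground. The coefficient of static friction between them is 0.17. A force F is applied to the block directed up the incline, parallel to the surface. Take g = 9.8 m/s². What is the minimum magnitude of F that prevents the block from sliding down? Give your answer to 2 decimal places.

14.19 N

The normal force is N = mg cos 16° = 121.523 N. With F at its minimum the block is on the verge of sliding down, so static friction is at its maximum μ_s N = 0.17 × 121.523 = 20.659 N and acts up the slope.
Equilibrium along the incline: F + μ_s N = mg sin 16°, so F = 34.846 − 20.659 = 14.187 N.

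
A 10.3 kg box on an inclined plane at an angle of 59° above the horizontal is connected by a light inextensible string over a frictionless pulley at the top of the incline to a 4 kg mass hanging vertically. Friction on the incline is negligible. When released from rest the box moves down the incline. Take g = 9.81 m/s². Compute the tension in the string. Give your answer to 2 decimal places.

52.49 N

For the box on the incline: the weight component along the slope is m₁g sin 59° = 10.3 × 9.81 × 0.8572 = 86.614 N and the normal force is N = m₁g cos 59° = 52.041 N.
Newton's second law for the box (down-slope positive): 86.614 − T = 10.3 a. For the hanging mass (upward positive): T − 4 × 9.81 = 4 a.
Adding the two equations eliminates T: 47.374 = 14.3 a, so a = 3.3129 m/s².
Then from the hanging mass's equation, T = 4 × (9.81 + 3.3129) = 52.492 N.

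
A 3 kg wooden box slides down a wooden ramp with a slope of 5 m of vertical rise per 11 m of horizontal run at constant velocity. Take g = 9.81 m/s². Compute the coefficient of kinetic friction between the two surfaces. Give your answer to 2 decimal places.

At constant velocity the net force along the incline is zero: mg sin 24.44° = μ mg cos 24.44°.
So μ = tan 24.44° = 0.4138 / 0.9104 = 0.4545.

0.45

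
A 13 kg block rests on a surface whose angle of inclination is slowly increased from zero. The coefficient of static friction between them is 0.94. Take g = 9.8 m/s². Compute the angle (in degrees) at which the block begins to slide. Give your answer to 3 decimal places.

At the threshold of sliding, static friction is at its maximum μ_s N and exactly balances the weight component along the incline: mg sin θ = μ_s mg cos θ.
Hence tan θ = μ_s = 0.94, so θ = arctan(0.94) = 43.2285°.

43.229°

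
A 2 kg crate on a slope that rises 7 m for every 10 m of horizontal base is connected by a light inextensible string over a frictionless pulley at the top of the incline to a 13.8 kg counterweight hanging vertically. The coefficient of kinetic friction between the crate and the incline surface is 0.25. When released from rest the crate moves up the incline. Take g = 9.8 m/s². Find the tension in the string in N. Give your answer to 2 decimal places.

30.44 N

For the crate on the incline: the weight component along the slope is m₁g sin 34.99° = 2 × 9.8 × 0.5735 = 11.241 N and the normal force is N = m₁g cos 34.99° = 16.057 N.
Kinetic friction opposes the crate's motion up the incline: f = μN = 0.25 × 16.057 = 4.014 N acting down the slope.
Newton's second law for the crate (up-slope positive): T − 11.241 − 4.014 = 2 a. For the hanging counterweight (downward positive): 13.8 × 9.8 − T = 13.8 a.
Adding the two equations eliminates T: 119.985 = 15.8 a, so a = 7.5940 m/s².
Then from the hanging counterweight's equation, T = 13.8 × (9.8 − 7.5940) = 30.443 N.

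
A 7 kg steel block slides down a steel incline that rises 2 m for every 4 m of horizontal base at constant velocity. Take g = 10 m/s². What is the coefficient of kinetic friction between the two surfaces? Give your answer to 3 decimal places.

At constant velocity the net force along the incline is zero: mg sin 26.57° = μ mg cos 26.57°.
So μ = tan 26.57° = 0.4472 / 0.8944 = 0.5000.

0.500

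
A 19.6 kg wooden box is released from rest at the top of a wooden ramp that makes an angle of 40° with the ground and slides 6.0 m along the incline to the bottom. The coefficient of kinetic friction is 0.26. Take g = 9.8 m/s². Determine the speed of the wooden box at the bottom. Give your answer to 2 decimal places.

7.22 m/s

The weight component along the incline is mg sin 40° = 123.467 N and the normal force is N = mg cos 40° = 147.142 N.
Friction up the slope is f = μN = 0.26 × 147.142 = 38.257 N, so the net downslope force is 123.467 − 38.257 = 85.210 N and a = 85.210 / 19.6 = 4.3474 m/s².
Starting from rest over a distance of 6.0 m, v² = 2aL = 2 × 4.3474 × 6.0 = 52.1688, so v = 7.2228 m/s.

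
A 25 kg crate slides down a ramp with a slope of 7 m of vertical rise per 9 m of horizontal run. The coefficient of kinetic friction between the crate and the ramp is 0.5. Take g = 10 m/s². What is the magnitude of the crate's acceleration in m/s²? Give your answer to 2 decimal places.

2.19 m/s²

Resolving the weight along the incline: the component pulling the crate down the slope is mg sin 37.87° = 25 × 10 × 0.6139 = 153.475 N, and the normal force is N = mg cos 37.87° = 25 × 10 × 0.7894 = 197.350 N.
Kinetic friction acts up the slope with magnitude f = μN = 0.5 × 197.350 = 98.675 N.
Net force along the incline is 153.475 − 98.675 = 54.800 N, so a = 54.800 / 25 = 2.1920 m/s².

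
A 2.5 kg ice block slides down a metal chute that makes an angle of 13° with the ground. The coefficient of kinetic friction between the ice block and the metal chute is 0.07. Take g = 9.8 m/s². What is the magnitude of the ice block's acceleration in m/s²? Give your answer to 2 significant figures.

Resolving the weight along the incline: the component pulling the ice block down the slope is mg sin 13° = 2.5 × 9.8 × 0.2250 = 5.513 N, and the normal force is N = mg cos 13° = 2.5 × 9.8 × 0.9744 = 23.873 N.
Kinetic friction acts up the slope with magnitude f = μN = 0.07 × 23.873 = 1.671 N.
Net force along the incline is 5.513 − 1.671 = 3.842 N, so a = 3.842 / 2.5 = 1.5368 m/s².

1.5 m/s²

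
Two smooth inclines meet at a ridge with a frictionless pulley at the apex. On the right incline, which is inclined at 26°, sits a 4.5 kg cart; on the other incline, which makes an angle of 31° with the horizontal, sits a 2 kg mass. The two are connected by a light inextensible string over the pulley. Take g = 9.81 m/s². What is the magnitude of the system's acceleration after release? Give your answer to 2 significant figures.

Resolve each weight along its own incline: the 4.5 kg mass has component 4.5 × 9.81 × sin 26° = 19.352 N down its slope, and the 2 kg mass has 2 × 9.81 × sin 31° = 10.105 N down its slope.
The 4.5 kg side's 19.352 N exceeds the other side's 10.105 N, so that mass slides down and the 2 kg mass slides up. Taking that direction as positive, Newton's second law for the whole system gives 19.352 − 10.105 = (4.5 + 2) a, so a = 9.247 / 6.5 = 1.4226 m/s².

1.4 m/s²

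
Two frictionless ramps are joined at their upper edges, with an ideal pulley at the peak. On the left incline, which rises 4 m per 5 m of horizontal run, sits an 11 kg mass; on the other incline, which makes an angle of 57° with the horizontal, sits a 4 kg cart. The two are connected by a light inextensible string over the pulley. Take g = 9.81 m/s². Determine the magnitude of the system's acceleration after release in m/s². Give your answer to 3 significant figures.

2.30 m/s²

Resolve each weight along its own incline: the 11 kg mass has component 11 × 9.81 × sin 38.66° = 67.411 N down its slope, and the 4 kg mass has 4 × 9.81 × sin 57° = 32.909 N down its slope.
The 11 kg side's 67.411 N exceeds the other side's 32.909 N, so that mass slides down and the 4 kg mass slides up. Taking that direction as positive, Newton's second law for the whole system gives 67.411 − 32.909 = (11 + 4) a, so a = 34.502 / 15 = 2.3001 m/s².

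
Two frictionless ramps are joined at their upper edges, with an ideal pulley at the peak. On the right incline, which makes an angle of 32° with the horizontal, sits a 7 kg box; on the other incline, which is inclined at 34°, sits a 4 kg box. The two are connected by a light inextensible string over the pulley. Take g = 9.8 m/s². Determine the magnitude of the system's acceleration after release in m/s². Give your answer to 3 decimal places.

Resolve each weight along its own incline: the 7 kg mass has component 7 × 9.8 × sin 32° = 36.352 N down its slope, and the 4 kg mass has 4 × 9.8 × sin 34° = 21.920 N down its slope.
The 7 kg side's 36.352 N exceeds the other side's 21.920 N, so that mass slides down and the 4 kg mass slides up. Taking that direction as positive, Newton's second law for the whole system gives 36.352 − 21.920 = (7 + 4) a, so a = 14.432 / 11 = 1.3120 m/s².

1.312 m/s²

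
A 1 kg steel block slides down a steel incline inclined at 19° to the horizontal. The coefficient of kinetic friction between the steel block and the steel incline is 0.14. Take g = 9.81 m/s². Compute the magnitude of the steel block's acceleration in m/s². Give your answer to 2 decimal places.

1.90 m/s²

Resolving the weight along the incline: the component pulling the steel block down the slope is mg sin 19° = 1 × 9.81 × 0.3256 = 3.194 N, and the normal force is N = mg cos 19° = 1 × 9.81 × 0.9455 = 9.275 N.
Kinetic friction acts up the slope with magnitude f = μN = 0.14 × 9.275 = 1.299 N.
Net force along the incline is 3.194 − 1.299 = 1.895 N, so a = 1.895 / 1 = 1.8950 m/s².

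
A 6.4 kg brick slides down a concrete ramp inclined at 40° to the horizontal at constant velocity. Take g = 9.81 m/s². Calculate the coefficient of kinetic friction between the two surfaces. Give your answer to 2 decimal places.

At constant velocity the net force along the incline is zero: mg sin 40° = μ mg cos 40°.
So μ = tan 40° = 0.6428 / 0.7660 = 0.8392.

0.84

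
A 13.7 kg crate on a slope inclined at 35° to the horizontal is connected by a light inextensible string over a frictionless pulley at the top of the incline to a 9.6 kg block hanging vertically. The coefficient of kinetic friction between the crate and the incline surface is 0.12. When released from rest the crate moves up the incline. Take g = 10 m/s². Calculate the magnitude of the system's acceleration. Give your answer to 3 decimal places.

0.170 m/s²

For the crate on the incline: the weight component along the slope is m₁g sin 35° = 13.7 × 10 × 0.5736 = 78.583 N and the normal force is N = m₁g cos 35° = 112.224 N.
Kinetic friction opposes the crate's motion up the incline: f = μN = 0.12 × 112.224 = 13.467 N acting down the slope.
Newton's second law for the crate (up-slope positive): T − 78.583 − 13.467 = 13.7 a. For the hanging block (downward positive): 9.6 × 10 − T = 9.6 a.
Adding the two equations eliminates T: 3.950 = 23.3 a, so a = 0.1695 m/s².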